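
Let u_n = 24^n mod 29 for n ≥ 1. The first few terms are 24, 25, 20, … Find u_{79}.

25

We have u_1 = 24; u_2 = 25; u_3 = 20; u_4 = 16; u_5 = 7; u_6 = 23; u_7 = 1; u_8 = 24.
The sequence repeats with period 7.
So u_{79} = u_{1 + ((79-1) mod 7)} = u_2 = 25.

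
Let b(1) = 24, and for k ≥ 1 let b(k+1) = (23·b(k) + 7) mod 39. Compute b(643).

24

We have b(1) = 24,  b(2) = 13,  b(3) = 33,  b(4) = 25,  b(5) = 36,  b(6) = 16,  b(7) = 24.
Since b(7) = b(1) = 24, the sequence is periodic with period 6.
(643 - 1) mod 6 = 0, so b(643) = b(1) = 24.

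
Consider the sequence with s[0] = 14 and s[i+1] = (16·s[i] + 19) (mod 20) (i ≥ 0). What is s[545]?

Computing terms: s[0] = 14, s[1] = 3, s[2] = 7, s[3] = 11, s[4] = 15, s[5] = 19, s[6] = 3.
Since s[6] = s[1] = 3, the sequence is eventually periodic: after a pre-period of length 1 it cycles with period 5.
For i ≥ 1, s[i] depends only on (i - 1) mod 5. (545 - 1) mod 5 = 4, so s[545] = s[5] = 19.

19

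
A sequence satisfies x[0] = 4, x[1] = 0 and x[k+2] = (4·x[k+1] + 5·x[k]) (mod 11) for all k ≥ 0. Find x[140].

We have x[0] = 4; x[1] = 0; x[2] = 9; x[3] = 3; x[4] = 2; x[5] = 1; x[6] = 3; x[7] = 6; x[8] = 6; x[9] = 10; x[10] = 4; x[11] = 0.
Since (x[10], x[11]) = (x[0], x[1]) = (4, 0) (two consecutive terms determine the rest), the sequence is periodic with period 10.
(140 - 0) mod 10 = 0, so x[140] = x[0] = 4.

4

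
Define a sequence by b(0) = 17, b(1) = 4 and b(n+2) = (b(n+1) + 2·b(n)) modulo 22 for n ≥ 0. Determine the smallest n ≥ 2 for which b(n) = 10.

9

We have b(0) = 17, b(1) = 4, b(2) = 16, b(3) = 2, b(4) = 12, b(5) = 16, b(6) = 18, b(7) = 6, b(8) = 20, b(9) = 10, b(10) = 6, b(11) = 4, b(12) = 16.
Since (b(11), b(12)) = (b(1), b(2)) = (4, 16) (two consecutive terms determine the rest), the sequence is eventually periodic: after a pre-period of length 1 it cycles with period 10.
The value 10 first appears (with n ≥ 2) at b(9).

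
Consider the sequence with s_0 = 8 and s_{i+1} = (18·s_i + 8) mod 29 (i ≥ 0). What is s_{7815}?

13

Listing terms: s_0 = 8; s_1 = 7; s_2 = 18; s_3 = 13; s_4 = 10; s_5 = 14; s_6 = 28; s_7 = 19; s_8 = 2; s_9 = 15; s_{10} = 17; s_{11} = 24; s_{12} = 5; s_{13} = 11; s_{14} = 3; s_{15} = 4; s_{16} = 22; s_{17} = 27; s_{18} = 1; s_{19} = 26; s_{20} = 12; s_{21} = 21; s_{22} = 9; s_{23} = 25; s_{24} = 23; s_{25} = 16; s_{26} = 6; s_{27} = 0; s_{28} = 8.
Since s_{28} = s_0 = 8, the sequence is periodic with period 28.
So s_{7815} = s_{0 + ((7815-0) mod 28)} = s_3 = 13.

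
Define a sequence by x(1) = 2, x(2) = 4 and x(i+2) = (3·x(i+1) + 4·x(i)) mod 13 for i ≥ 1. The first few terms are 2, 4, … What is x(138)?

6

Listing terms: x(1) = 2, x(2) = 4, x(3) = 7, x(4) = 11, x(5) = 9, x(6) = 6, x(7) = 2, x(8) = 4.
The sequence repeats with period 6.
(138 - 1) mod 6 = 5, so x(138) = x(6) = 6.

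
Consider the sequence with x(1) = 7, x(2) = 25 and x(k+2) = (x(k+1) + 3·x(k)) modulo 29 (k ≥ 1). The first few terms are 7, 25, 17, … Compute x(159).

We have x(1) = 7; x(2) = 25; x(3) = 17; x(4) = 5; x(5) = 27; x(6) = 13; x(7) = 7; x(8) = 17; x(9) = 9; x(10) = 2; x(11) = 0; x(12) = 6; x(13) = 6; x(14) = 24; x(15) = 13; x(16) = 27; x(17) = 8; x(18) = 2; x(19) = 26; x(20) = 3; x(21) = 23; x(22) = 3; x(23) = 14; x(24) = 23; x(25) = 7; x(26) = 18; x(27) = 10; x(28) = 6; x(29) = 7; x(30) = 25.
Since (x(29), x(30)) = (x(1), x(2)) = (7, 25) (two consecutive terms determine the rest), the sequence is periodic with period 28.
(159 - 1) mod 28 = 18, so x(159) = x(19) = 26.

26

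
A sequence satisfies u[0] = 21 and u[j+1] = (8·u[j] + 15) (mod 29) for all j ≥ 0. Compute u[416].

13

Computing terms: u[0] = 21, u[1] = 9, u[2] = 0, u[3] = 15, u[4] = 19, u[5] = 22, u[6] = 17, u[7] = 6, u[8] = 5, u[9] = 26, u[10] = 20, u[11] = 1, u[12] = 23, u[13] = 25, u[14] = 12, u[15] = 24, u[16] = 4, u[17] = 18, u[18] = 14, u[19] = 11, u[20] = 16, u[21] = 27, u[22] = 28, u[23] = 7, u[24] = 13, u[25] = 3, u[26] = 10, u[27] = 8, u[28] = 21.
Since u[28] = u[0] = 21, the sequence is periodic with period 28.
(416 - 0) mod 28 = 24, so u[416] = u[24] = 13.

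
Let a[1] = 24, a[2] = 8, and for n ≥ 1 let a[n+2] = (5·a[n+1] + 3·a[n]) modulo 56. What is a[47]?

a[1] = 24, a[2] = 8, a[3] = 0, a[4] = 24, a[5] = 8.
The sequence repeats with period 3.
So a[47] = a[1 + ((47-1) mod 3)] = a[2] = 8.

8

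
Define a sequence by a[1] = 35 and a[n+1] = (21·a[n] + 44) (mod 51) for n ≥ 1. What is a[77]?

Listing terms: a[1] = 35; a[2] = 14; a[3] = 32; a[4] = 2; a[5] = 35.
The sequence repeats with period 4.
So a[77] = a[1 + ((77-1) mod 4)] = a[1] = 35.

35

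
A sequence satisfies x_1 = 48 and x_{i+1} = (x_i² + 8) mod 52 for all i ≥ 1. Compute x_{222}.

x_1 = 48,  x_2 = 24,  x_3 = 12,  x_4 = 48.
The sequence repeats with period 3.
(222 - 1) mod 3 = 2, so x_{222} = x_3 = 12.

12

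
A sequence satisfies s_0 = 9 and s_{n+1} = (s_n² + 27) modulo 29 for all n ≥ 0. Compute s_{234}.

4

s_0 = 9; s_1 = 21; s_2 = 4; s_3 = 14; s_4 = 20; s_5 = 21.
Since s_5 = s_1 = 21, the sequence is eventually periodic: after a pre-period of length 1 it cycles with period 4.
For n ≥ 1, s_n depends only on (n - 1) mod 4. (234 - 1) mod 4 = 1, so s_{234} = s_2 = 4.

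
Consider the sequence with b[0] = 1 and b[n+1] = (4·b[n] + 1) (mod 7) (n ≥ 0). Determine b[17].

0

We have b[0] = 1; b[1] = 5; b[2] = 0; b[3] = 1.
Since b[3] = b[0] = 1, the sequence is periodic with period 3.
(17 - 0) mod 3 = 2, so b[17] = b[2] = 0.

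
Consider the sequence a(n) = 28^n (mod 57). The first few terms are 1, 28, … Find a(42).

Computing terms: a(0) = 1; a(1) = 28; a(2) = 43; a(3) = 7; a(4) = 25; a(5) = 16; a(6) = 49; a(7) = 4; a(8) = 55; a(9) = 1.
The sequence repeats with period 9.
So a(42) = a(0 + ((42-0) mod 9)) = a(6) = 49.

49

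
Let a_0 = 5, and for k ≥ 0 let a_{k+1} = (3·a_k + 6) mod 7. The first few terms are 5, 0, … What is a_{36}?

5

Computing terms: a_0 = 5,  a_1 = 0,  a_2 = 6,  a_3 = 3,  a_4 = 1,  a_5 = 2,  a_6 = 5.
The sequence repeats with period 6.
(36 - 0) mod 6 = 0, so a_{36} = a_0 = 5.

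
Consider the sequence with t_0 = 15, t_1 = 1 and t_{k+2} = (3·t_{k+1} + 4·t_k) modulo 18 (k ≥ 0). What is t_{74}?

t_0 = 15,  t_1 = 1,  t_2 = 9,  t_3 = 13,  t_4 = 3,  t_5 = 7,  t_6 = 15,  t_7 = 1.
Since (t_6, t_7) = (t_0, t_1) = (15, 1) (two consecutive terms determine the rest), the sequence is periodic with period 6.
So t_{74} = t_{0 + ((74-0) mod 6)} = t_2 = 9.

9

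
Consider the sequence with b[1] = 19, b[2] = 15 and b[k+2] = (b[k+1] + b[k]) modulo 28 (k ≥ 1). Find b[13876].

21

We have b[1] = 19,  b[2] = 15,  b[3] = 6,  b[4] = 21,  b[5] = 27,  b[6] = 20,  b[7] = 19,  b[8] = 11,  b[9] = 2,  b[10] = 13,  b[11] = 15,  b[12] = 0,  b[13] = 15,  b[14] = 15,  b[15] = 2,  b[16] = 17,  b[17] = 19,  b[18] = 8,  b[19] = 27,  b[20] = 7,  b[21] = 6,  b[22] = 13,  b[23] = 19,  b[24] = 4,  b[25] = 23,  b[26] = 27,  b[27] = 22,  b[28] = 21,  b[29] = 15,  b[30] = 8,  b[31] = 23,  b[32] = 3,  b[33] = 26,  b[34] = 1,  b[35] = 27,  b[36] = 0,  b[37] = 27,  b[38] = 27,  b[39] = 26,  b[40] = 25,  b[41] = 23,  b[42] = 20,  b[43] = 15,  b[44] = 7,  b[45] = 22,  b[46] = 1,  b[47] = 23,  b[48] = 24,  b[49] = 19,  b[50] = 15.
The sequence repeats with period 48.
(13876 - 1) mod 48 = 3, so b[13876] = b[4] = 21.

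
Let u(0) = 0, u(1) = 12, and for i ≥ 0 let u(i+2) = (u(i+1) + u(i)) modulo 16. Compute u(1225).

Listing terms: u(0) = 0, u(1) = 12, u(2) = 12, u(3) = 8, u(4) = 4, u(5) = 12, u(6) = 0, u(7) = 12.
The sequence repeats with period 6.
So u(1225) = u(0 + ((1225-0) mod 6)) = u(1) = 12.

12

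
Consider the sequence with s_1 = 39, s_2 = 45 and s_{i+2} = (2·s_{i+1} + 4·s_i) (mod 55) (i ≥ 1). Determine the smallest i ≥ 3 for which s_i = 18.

Computing terms: s_1 = 39,  s_2 = 45,  s_3 = 26,  s_4 = 12,  s_5 = 18,  s_6 = 29,  s_7 = 20,  s_8 = 46,  s_9 = 7,  s_{10} = 33,  s_{11} = 39,  s_{12} = 45.
The sequence repeats with period 10.
The value 18 first appears (with i ≥ 3) at s_5.

5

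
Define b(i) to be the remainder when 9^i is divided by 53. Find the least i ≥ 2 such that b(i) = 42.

4

We have b(1) = 9; b(2) = 28; b(3) = 40; b(4) = 42; b(5) = 7; b(6) = 10; b(7) = 37; b(8) = 15; b(9) = 29; b(10) = 49; b(11) = 17; b(12) = 47; b(13) = 52; b(14) = 44; b(15) = 25; b(16) = 13; b(17) = 11; b(18) = 46; b(19) = 43; b(20) = 16; b(21) = 38; b(22) = 24; b(23) = 4; b(24) = 36; b(25) = 6; b(26) = 1; b(27) = 9.
The sequence repeats with period 26.
The value 42 first appears (with i ≥ 2) at b(4).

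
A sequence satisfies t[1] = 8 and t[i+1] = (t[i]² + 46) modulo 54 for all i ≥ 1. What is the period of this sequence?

Computing terms: t[1] = 8,  t[2] = 2,  t[3] = 50,  t[4] = 8.
Since t[4] = t[1] = 8, the sequence is periodic with period 3.

3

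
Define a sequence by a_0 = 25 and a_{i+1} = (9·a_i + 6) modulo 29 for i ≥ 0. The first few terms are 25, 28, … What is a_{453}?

12

Listing terms: a_0 = 25, a_1 = 28, a_2 = 26, a_3 = 8, a_4 = 20, a_5 = 12, a_6 = 27, a_7 = 17, a_8 = 14, a_9 = 16, a_{10} = 5, a_{11} = 22, a_{12} = 1, a_{13} = 15, a_{14} = 25.
Since a_{14} = a_0 = 25, the sequence is periodic with period 14.
(453 - 0) mod 14 = 5, so a_{453} = a_5 = 12.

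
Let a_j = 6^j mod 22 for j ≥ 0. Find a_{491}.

a_0 = 1, a_1 = 6, a_2 = 14, a_3 = 18, a_4 = 20, a_5 = 10, a_6 = 16, a_7 = 8, a_8 = 4, a_9 = 2, a_{10} = 12, a_{11} = 6.
Since a_{11} = a_1 = 6, the sequence is eventually periodic: after a pre-period of length 1 it cycles with period 10.
For j ≥ 1, a_j depends only on (j - 1) mod 10. (491 - 1) mod 10 = 0, so a_{491} = a_1 = 6.

6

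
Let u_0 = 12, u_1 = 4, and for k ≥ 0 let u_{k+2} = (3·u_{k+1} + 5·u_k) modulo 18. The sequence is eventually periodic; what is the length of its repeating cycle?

We have u_0 = 12, u_1 = 4, u_2 = 0, u_3 = 2, u_4 = 6, u_5 = 10, u_6 = 6, u_7 = 14, u_8 = 0, u_9 = 16, u_{10} = 12, u_{11} = 8, u_{12} = 12, u_{13} = 4.
Since (u_{12}, u_{13}) = (u_0, u_1) = (12, 4) (two consecutive terms determine the rest), the sequence is periodic with period 12.

12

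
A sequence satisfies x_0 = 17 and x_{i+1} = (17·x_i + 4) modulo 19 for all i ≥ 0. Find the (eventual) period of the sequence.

9

x_0 = 17, x_1 = 8, x_2 = 7, x_3 = 9, x_4 = 5, x_5 = 13, x_6 = 16, x_7 = 10, x_8 = 3, x_9 = 17.
Since x_9 = x_0 = 17, the sequence is periodic with period 9.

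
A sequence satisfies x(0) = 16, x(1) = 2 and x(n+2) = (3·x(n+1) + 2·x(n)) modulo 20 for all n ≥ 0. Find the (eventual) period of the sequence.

We have x(0) = 16; x(1) = 2; x(2) = 18; x(3) = 18; x(4) = 10; x(5) = 6; x(6) = 18; x(7) = 6; x(8) = 14; x(9) = 14; x(10) = 10; x(11) = 18; x(12) = 14; x(13) = 18; x(14) = 2; x(15) = 2; x(16) = 10; x(17) = 14; x(18) = 2; x(19) = 14; x(20) = 6; x(21) = 6; x(22) = 10; x(23) = 2; x(24) = 6; x(25) = 2; x(26) = 18.
Since (x(25), x(26)) = (x(1), x(2)) = (2, 18) (two consecutive terms determine the rest), the sequence is eventually periodic: after a pre-period of length 1 it cycles with period 24.

24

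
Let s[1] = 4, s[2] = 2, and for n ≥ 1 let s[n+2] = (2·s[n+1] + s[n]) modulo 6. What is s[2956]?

We have s[1] = 4; s[2] = 2; s[3] = 2; s[4] = 0; s[5] = 2; s[6] = 4; s[7] = 4; s[8] = 0; s[9] = 4; s[10] = 2.
The sequence repeats with period 8.
So s[2956] = s[1 + ((2956-1) mod 8)] = s[4] = 0.

0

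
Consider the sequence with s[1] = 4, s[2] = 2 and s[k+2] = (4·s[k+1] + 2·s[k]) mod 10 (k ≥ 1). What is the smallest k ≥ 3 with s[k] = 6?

3

Computing terms: s[1] = 4; s[2] = 2; s[3] = 6; s[4] = 8; s[5] = 4; s[6] = 2.
Since (s[5], s[6]) = (s[1], s[2]) = (4, 2) (two consecutive terms determine the rest), the sequence is periodic with period 4.
The value 6 first appears (with k ≥ 3) at s[3].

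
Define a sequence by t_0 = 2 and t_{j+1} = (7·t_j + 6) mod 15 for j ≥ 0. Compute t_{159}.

8

We have t_0 = 2; t_1 = 5; t_2 = 11; t_3 = 8; t_4 = 2.
The sequence repeats with period 4.
(159 - 0) mod 4 = 3, so t_{159} = t_3 = 8.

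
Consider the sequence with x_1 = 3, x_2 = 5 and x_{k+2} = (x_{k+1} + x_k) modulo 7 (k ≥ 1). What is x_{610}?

Computing terms: x_1 = 3, x_2 = 5, x_3 = 1, x_4 = 6, x_5 = 0, x_6 = 6, x_7 = 6, x_8 = 5, x_9 = 4, x_{10} = 2, x_{11} = 6, x_{12} = 1, x_{13} = 0, x_{14} = 1, x_{15} = 1, x_{16} = 2, x_{17} = 3, x_{18} = 5.
Since (x_{17}, x_{18}) = (x_1, x_2) = (3, 5) (two consecutive terms determine the rest), the sequence is periodic with period 16.
So x_{610} = x_{1 + ((610-1) mod 16)} = x_2 = 5.

5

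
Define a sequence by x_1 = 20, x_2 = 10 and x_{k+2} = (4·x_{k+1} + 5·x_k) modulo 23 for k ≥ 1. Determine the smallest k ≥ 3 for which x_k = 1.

Computing terms: x_1 = 20,  x_2 = 10,  x_3 = 2,  x_4 = 12,  x_5 = 12,  x_6 = 16,  x_7 = 9,  x_8 = 1,  x_9 = 3,  x_{10} = 17,  x_{11} = 14,  x_{12} = 3,  x_{13} = 13,  x_{14} = 21,  x_{15} = 11,  x_{16} = 11,  x_{17} = 7,  x_{18} = 14,  x_{19} = 22,  x_{20} = 20,  x_{21} = 6,  x_{22} = 9,  x_{23} = 20,  x_{24} = 10.
Since (x_{23}, x_{24}) = (x_1, x_2) = (20, 10) (two consecutive terms determine the rest), the sequence is periodic with period 22.
The value 1 first appears (with k ≥ 3) at x_8.

8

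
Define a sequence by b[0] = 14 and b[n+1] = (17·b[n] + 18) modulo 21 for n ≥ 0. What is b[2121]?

We have b[0] = 14, b[1] = 4, b[2] = 2, b[3] = 10, b[4] = 20, b[5] = 1, b[6] = 14.
Since b[6] = b[0] = 14, the sequence is periodic with period 6.
So b[2121] = b[0 + ((2121-0) mod 6)] = b[3] = 10.

10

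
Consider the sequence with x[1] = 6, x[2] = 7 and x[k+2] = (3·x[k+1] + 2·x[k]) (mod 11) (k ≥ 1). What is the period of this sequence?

Listing terms: x[1] = 6; x[2] = 7; x[3] = 0; x[4] = 3; x[5] = 9; x[6] = 0; x[7] = 7; x[8] = 10; x[9] = 0; x[10] = 9; x[11] = 5; x[12] = 0; x[13] = 10; x[14] = 8; x[15] = 0; x[16] = 5; x[17] = 4; x[18] = 0; x[19] = 8; x[20] = 2; x[21] = 0; x[22] = 4; x[23] = 1; x[24] = 0; x[25] = 2; x[26] = 6; x[27] = 0; x[28] = 1; x[29] = 3; x[30] = 0; x[31] = 6; x[32] = 7.
Since (x[31], x[32]) = (x[1], x[2]) = (6, 7) (two consecutive terms determine the rest), the sequence is periodic with period 30.

30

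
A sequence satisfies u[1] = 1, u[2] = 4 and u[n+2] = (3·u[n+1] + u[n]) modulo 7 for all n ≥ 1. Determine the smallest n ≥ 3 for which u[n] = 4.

18

Listing terms: u[1] = 1,  u[2] = 4,  u[3] = 6,  u[4] = 1,  u[5] = 2,  u[6] = 0,  u[7] = 2,  u[8] = 6,  u[9] = 6,  u[10] = 3,  u[11] = 1,  u[12] = 6,  u[13] = 5,  u[14] = 0,  u[15] = 5,  u[16] = 1,  u[17] = 1,  u[18] = 4.
Since (u[17], u[18]) = (u[1], u[2]) = (1, 4) (two consecutive terms determine the rest), the sequence is periodic with period 16.
The value 4 next appears (with n ≥ 3) at u[18].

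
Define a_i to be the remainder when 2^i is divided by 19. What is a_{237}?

8

Listing terms: a_0 = 1, a_1 = 2, a_2 = 4, a_3 = 8, a_4 = 16, a_5 = 13, a_6 = 7, a_7 = 14, a_8 = 9, a_9 = 18, a_{10} = 17, a_{11} = 15, a_{12} = 11, a_{13} = 3, a_{14} = 6, a_{15} = 12, a_{16} = 5, a_{17} = 10, a_{18} = 1.
The sequence repeats with period 18.
(237 - 0) mod 18 = 3, so a_{237} = a_3 = 8.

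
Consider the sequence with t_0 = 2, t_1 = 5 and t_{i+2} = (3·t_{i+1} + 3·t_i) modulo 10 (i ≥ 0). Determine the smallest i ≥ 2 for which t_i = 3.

7

t_0 = 2, t_1 = 5, t_2 = 1, t_3 = 8, t_4 = 7, t_5 = 5, t_6 = 6, t_7 = 3, t_8 = 7, t_9 = 0, t_{10} = 1, t_{11} = 3, t_{12} = 2, t_{13} = 5.
Since (t_{12}, t_{13}) = (t_0, t_1) = (2, 5) (two consecutive terms determine the rest), the sequence is periodic with period 12.
The value 3 first appears (with i ≥ 2) at t_7.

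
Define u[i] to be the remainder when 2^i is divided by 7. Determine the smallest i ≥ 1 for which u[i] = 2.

u[0] = 1, u[1] = 2, u[2] = 4, u[3] = 1.
The sequence repeats with period 3.
The value 2 first appears (with i ≥ 1) at u[1].

1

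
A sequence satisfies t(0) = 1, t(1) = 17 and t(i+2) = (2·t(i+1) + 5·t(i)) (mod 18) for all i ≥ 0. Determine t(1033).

t(0) = 1; t(1) = 17; t(2) = 3; t(3) = 1; t(4) = 17.
The sequence repeats with period 3.
(1033 - 0) mod 3 = 1, so t(1033) = t(1) = 17.

17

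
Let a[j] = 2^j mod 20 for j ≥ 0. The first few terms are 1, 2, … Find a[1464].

16

Computing terms: a[0] = 1, a[1] = 2, a[2] = 4, a[3] = 8, a[4] = 16, a[5] = 12, a[6] = 4.
Since a[6] = a[2] = 4, the sequence is eventually periodic: after a pre-period of length 2 it cycles with period 4.
For j ≥ 2, a[j] depends only on (j - 2) mod 4. (1464 - 2) mod 4 = 2, so a[1464] = a[4] = 16.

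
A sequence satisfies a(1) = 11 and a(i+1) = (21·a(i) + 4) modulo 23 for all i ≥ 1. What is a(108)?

3

Computing terms: a(1) = 11; a(2) = 5; a(3) = 17; a(4) = 16; a(5) = 18; a(6) = 14; a(7) = 22; a(8) = 6; a(9) = 15; a(10) = 20; a(11) = 10; a(12) = 7; a(13) = 13; a(14) = 1; a(15) = 2; a(16) = 0; a(17) = 4; a(18) = 19; a(19) = 12; a(20) = 3; a(21) = 21; a(22) = 8; a(23) = 11.
The sequence repeats with period 22.
(108 - 1) mod 22 = 19, so a(108) = a(20) = 3.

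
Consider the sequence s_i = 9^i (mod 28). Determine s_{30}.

Listing terms: s_1 = 9; s_2 = 25; s_3 = 1; s_4 = 9.
Since s_4 = s_1 = 9, the sequence is periodic with period 3.
So s_{30} = s_{1 + ((30-1) mod 3)} = s_3 = 1.

1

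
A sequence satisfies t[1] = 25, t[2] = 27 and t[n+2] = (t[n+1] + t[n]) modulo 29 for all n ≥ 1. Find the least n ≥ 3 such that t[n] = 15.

t[1] = 25; t[2] = 27; t[3] = 23; t[4] = 21; t[5] = 15; t[6] = 7; t[7] = 22; t[8] = 0; t[9] = 22; t[10] = 22; t[11] = 15; t[12] = 8; t[13] = 23; t[14] = 2; t[15] = 25; t[16] = 27.
Since (t[15], t[16]) = (t[1], t[2]) = (25, 27) (two consecutive terms determine the rest), the sequence is periodic with period 14.
The value 15 first appears (with n ≥ 3) at t[5].

5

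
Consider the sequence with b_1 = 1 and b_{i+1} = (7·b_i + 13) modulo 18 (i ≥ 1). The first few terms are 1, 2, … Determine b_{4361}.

b_1 = 1; b_2 = 2; b_3 = 9; b_4 = 4; b_5 = 5; b_6 = 12; b_7 = 7; b_8 = 8; b_9 = 15; b_{10} = 10; b_{11} = 11; b_{12} = 0; b_{13} = 13; b_{14} = 14; b_{15} = 3; b_{16} = 16; b_{17} = 17; b_{18} = 6; b_{19} = 1.
Since b_{19} = b_1 = 1, the sequence is periodic with period 18.
So b_{4361} = b_{1 + ((4361-1) mod 18)} = b_5 = 5.

5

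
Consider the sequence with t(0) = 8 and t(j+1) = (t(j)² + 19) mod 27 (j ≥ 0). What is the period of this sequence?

3

Computing terms: t(0) = 8,  t(1) = 2,  t(2) = 23,  t(3) = 8.
Since t(3) = t(0) = 8, the sequence is periodic with period 3.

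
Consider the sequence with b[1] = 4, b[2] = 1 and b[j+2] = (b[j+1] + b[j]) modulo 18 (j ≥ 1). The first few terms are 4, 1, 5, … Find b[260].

9

Listing terms: b[1] = 4; b[2] = 1; b[3] = 5; b[4] = 6; b[5] = 11; b[6] = 17; b[7] = 10; b[8] = 9; b[9] = 1; b[10] = 10; b[11] = 11; b[12] = 3; b[13] = 14; b[14] = 17; b[15] = 13; b[16] = 12; b[17] = 7; b[18] = 1; b[19] = 8; b[20] = 9; b[21] = 17; b[22] = 8; b[23] = 7; b[24] = 15; b[25] = 4; b[26] = 1.
The sequence repeats with period 24.
(260 - 1) mod 24 = 19, so b[260] = b[20] = 9.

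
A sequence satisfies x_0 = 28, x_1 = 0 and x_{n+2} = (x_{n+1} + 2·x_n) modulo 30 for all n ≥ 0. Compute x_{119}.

We have x_0 = 28, x_1 = 0, x_2 = 26, x_3 = 26, x_4 = 18, x_5 = 10, x_6 = 16, x_7 = 6, x_8 = 8, x_9 = 20, x_{10} = 6, x_{11} = 16, x_{12} = 28, x_{13} = 0.
The sequence repeats with period 12.
(119 - 0) mod 12 = 11, so x_{119} = x_{11} = 16.

16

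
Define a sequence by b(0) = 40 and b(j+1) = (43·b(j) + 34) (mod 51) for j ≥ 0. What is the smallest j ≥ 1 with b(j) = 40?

Computing terms: b(0) = 40,  b(1) = 20,  b(2) = 27,  b(3) = 22,  b(4) = 11,  b(5) = 48,  b(6) = 7,  b(7) = 29,  b(8) = 6,  b(9) = 37,  b(10) = 44,  b(11) = 39,  b(12) = 28,  b(13) = 14,  b(14) = 24,  b(15) = 46,  b(16) = 23,  b(17) = 3,  b(18) = 10,  b(19) = 5,  b(20) = 45,  b(21) = 31,  b(22) = 41,  b(23) = 12,  b(24) = 40.
The sequence repeats with period 24.
The value 40 next appears (with j ≥ 1) at b(24).

24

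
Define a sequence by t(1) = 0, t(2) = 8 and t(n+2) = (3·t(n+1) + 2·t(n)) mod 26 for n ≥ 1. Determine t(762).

t(1) = 0, t(2) = 8, t(3) = 24, t(4) = 10, t(5) = 0, t(6) = 20, t(7) = 8, t(8) = 12, t(9) = 0, t(10) = 24, t(11) = 20, t(12) = 4, t(13) = 0, t(14) = 8.
The sequence repeats with period 12.
So t(762) = t(1 + ((762-1) mod 12)) = t(6) = 20.

20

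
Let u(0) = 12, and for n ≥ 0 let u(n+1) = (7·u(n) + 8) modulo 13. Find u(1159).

Listing terms: u(0) = 12, u(1) = 1, u(2) = 2, u(3) = 9, u(4) = 6, u(5) = 11, u(6) = 7, u(7) = 5, u(8) = 4, u(9) = 10, u(10) = 0, u(11) = 8, u(12) = 12.
The sequence repeats with period 12.
So u(1159) = u(0 + ((1159-0) mod 12)) = u(7) = 5.

5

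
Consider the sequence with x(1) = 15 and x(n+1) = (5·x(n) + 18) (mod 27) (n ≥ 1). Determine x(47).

6

We have x(1) = 15; x(2) = 12; x(3) = 24; x(4) = 3; x(5) = 6; x(6) = 21; x(7) = 15.
Since x(7) = x(1) = 15, the sequence is periodic with period 6.
(47 - 1) mod 6 = 4, so x(47) = x(5) = 6.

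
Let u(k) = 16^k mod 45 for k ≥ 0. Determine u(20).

31

We have u(0) = 1,  u(1) = 16,  u(2) = 31,  u(3) = 1.
The sequence repeats with period 3.
So u(20) = u(0 + ((20-0) mod 3)) = u(2) = 31.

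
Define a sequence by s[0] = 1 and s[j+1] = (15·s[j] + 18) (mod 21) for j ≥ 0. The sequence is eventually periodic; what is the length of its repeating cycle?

7

s[0] = 1, s[1] = 12, s[2] = 9, s[3] = 6, s[4] = 3, s[5] = 0, s[6] = 18, s[7] = 15, s[8] = 12.
Since s[8] = s[1] = 12, the sequence is eventually periodic: after a pre-period of length 1 it cycles with period 7.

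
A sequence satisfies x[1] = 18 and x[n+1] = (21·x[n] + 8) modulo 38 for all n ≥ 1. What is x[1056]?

Computing terms: x[1] = 18, x[2] = 6, x[3] = 20, x[4] = 10, x[5] = 28, x[6] = 26, x[7] = 22, x[8] = 14, x[9] = 36, x[10] = 4, x[11] = 16, x[12] = 2, x[13] = 12, x[14] = 32, x[15] = 34, x[16] = 0, x[17] = 8, x[18] = 24, x[19] = 18.
The sequence repeats with period 18.
(1056 - 1) mod 18 = 11, so x[1056] = x[12] = 2.

2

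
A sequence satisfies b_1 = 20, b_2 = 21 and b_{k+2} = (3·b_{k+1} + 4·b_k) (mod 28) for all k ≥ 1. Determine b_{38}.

21

b_1 = 20, b_2 = 21, b_3 = 3, b_4 = 9, b_5 = 11, b_6 = 13, b_7 = 27, b_8 = 21, b_9 = 3.
Since (b_8, b_9) = (b_2, b_3) = (21, 3) (two consecutive terms determine the rest), the sequence is eventually periodic: after a pre-period of length 1 it cycles with period 6.
For k ≥ 2, b_k depends only on (k - 2) mod 6. (38 - 2) mod 6 = 0, so b_{38} = b_2 = 21.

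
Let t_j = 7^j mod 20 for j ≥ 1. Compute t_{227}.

Computing terms: t_1 = 7, t_2 = 9, t_3 = 3, t_4 = 1, t_5 = 7.
The sequence repeats with period 4.
So t_{227} = t_{1 + ((227-1) mod 4)} = t_3 = 3.

3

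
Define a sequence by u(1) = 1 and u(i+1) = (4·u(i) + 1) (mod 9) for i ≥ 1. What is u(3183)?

6

u(1) = 1, u(2) = 5, u(3) = 3, u(4) = 4, u(5) = 8, u(6) = 6, u(7) = 7, u(8) = 2, u(9) = 0, u(10) = 1.
The sequence repeats with period 9.
So u(3183) = u(1 + ((3183-1) mod 9)) = u(6) = 6.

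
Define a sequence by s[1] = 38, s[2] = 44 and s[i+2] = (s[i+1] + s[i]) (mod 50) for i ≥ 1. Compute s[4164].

Listing terms: s[1] = 38,  s[2] = 44,  s[3] = 32,  s[4] = 26,  s[5] = 8,  s[6] = 34,  s[7] = 42,  s[8] = 26,  s[9] = 18,  s[10] = 44,  s[11] = 12,  s[12] = 6,  s[13] = 18,  s[14] = 24,  s[15] = 42,  s[16] = 16,  s[17] = 8,  s[18] = 24,  s[19] = 32,  s[20] = 6,  s[21] = 38,  s[22] = 44.
The sequence repeats with period 20.
(4164 - 1) mod 20 = 3, so s[4164] = s[4] = 26.

26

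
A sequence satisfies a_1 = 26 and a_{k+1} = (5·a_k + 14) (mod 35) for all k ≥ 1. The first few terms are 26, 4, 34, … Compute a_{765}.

34

We have a_1 = 26; a_2 = 4; a_3 = 34; a_4 = 9; a_5 = 24; a_6 = 29; a_7 = 19; a_8 = 4.
Since a_8 = a_2 = 4, the sequence is eventually periodic: after a pre-period of length 1 it cycles with period 6.
For k ≥ 2, a_k depends only on (k - 2) mod 6. (765 - 2) mod 6 = 1, so a_{765} = a_3 = 34.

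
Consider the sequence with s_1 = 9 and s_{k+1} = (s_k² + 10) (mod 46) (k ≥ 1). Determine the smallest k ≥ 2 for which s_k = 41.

6

Computing terms: s_1 = 9,  s_2 = 45,  s_3 = 11,  s_4 = 39,  s_5 = 13,  s_6 = 41,  s_7 = 35,  s_8 = 39.
Since s_8 = s_4 = 39, the sequence is eventually periodic: after a pre-period of length 3 it cycles with period 4.
The value 41 first appears (with k ≥ 2) at s_6.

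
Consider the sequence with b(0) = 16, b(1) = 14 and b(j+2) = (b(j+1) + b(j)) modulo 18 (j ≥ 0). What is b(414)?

12

Listing terms: b(0) = 16; b(1) = 14; b(2) = 12; b(3) = 8; b(4) = 2; b(5) = 10; b(6) = 12; b(7) = 4; b(8) = 16; b(9) = 2; b(10) = 0; b(11) = 2; b(12) = 2; b(13) = 4; b(14) = 6; b(15) = 10; b(16) = 16; b(17) = 8; b(18) = 6; b(19) = 14; b(20) = 2; b(21) = 16; b(22) = 0; b(23) = 16; b(24) = 16; b(25) = 14.
Since (b(24), b(25)) = (b(0), b(1)) = (16, 14) (two consecutive terms determine the rest), the sequence is periodic with period 24.
(414 - 0) mod 24 = 6, so b(414) = b(6) = 12.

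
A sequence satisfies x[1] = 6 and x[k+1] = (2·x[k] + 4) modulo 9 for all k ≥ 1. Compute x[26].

x[1] = 6; x[2] = 7; x[3] = 0; x[4] = 4; x[5] = 3; x[6] = 1; x[7] = 6.
The sequence repeats with period 6.
So x[26] = x[1 + ((26-1) mod 6)] = x[2] = 7.

7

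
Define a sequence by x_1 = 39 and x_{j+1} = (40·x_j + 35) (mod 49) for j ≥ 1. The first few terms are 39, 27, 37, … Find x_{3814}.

Computing terms: x_1 = 39; x_2 = 27; x_3 = 37; x_4 = 45; x_5 = 22; x_6 = 33; x_7 = 32; x_8 = 41; x_9 = 9; x_{10} = 3; x_{11} = 8; x_{12} = 12; x_{13} = 25; x_{14} = 6; x_{15} = 30; x_{16} = 10; x_{17} = 43; x_{18} = 40; x_{19} = 18; x_{20} = 20; x_{21} = 2; x_{22} = 17; x_{23} = 29; x_{24} = 19; x_{25} = 11; x_{26} = 34; x_{27} = 23; x_{28} = 24; x_{29} = 15; x_{30} = 47; x_{31} = 4; x_{32} = 48; x_{33} = 44; x_{34} = 31; x_{35} = 1; x_{36} = 26; x_{37} = 46; x_{38} = 13; x_{39} = 16; x_{40} = 38; x_{41} = 36; x_{42} = 5; x_{43} = 39.
Since x_{43} = x_1 = 39, the sequence is periodic with period 42.
(3814 - 1) mod 42 = 33, so x_{3814} = x_{34} = 31.

31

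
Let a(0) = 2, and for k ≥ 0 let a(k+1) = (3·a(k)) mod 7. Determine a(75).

5

We have a(0) = 2,  a(1) = 6,  a(2) = 4,  a(3) = 5,  a(4) = 1,  a(5) = 3,  a(6) = 2.
Since a(6) = a(0) = 2, the sequence is periodic with period 6.
So a(75) = a(0 + ((75-0) mod 6)) = a(3) = 5.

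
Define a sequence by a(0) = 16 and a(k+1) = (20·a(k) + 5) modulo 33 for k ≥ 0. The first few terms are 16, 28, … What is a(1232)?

Listing terms: a(0) = 16,  a(1) = 28,  a(2) = 4,  a(3) = 19,  a(4) = 22,  a(5) = 16.
The sequence repeats with period 5.
(1232 - 0) mod 5 = 2, so a(1232) = a(2) = 4.

4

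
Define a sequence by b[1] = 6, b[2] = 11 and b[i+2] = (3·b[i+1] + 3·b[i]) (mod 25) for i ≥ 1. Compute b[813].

21

Computing terms: b[1] = 6,  b[2] = 11,  b[3] = 1,  b[4] = 11,  b[5] = 11,  b[6] = 16,  b[7] = 6,  b[8] = 16,  b[9] = 16,  b[10] = 21,  b[11] = 11,  b[12] = 21,  b[13] = 21,  b[14] = 1,  b[15] = 16,  b[16] = 1,  b[17] = 1,  b[18] = 6,  b[19] = 21,  b[20] = 6,  b[21] = 6,  b[22] = 11.
The sequence repeats with period 20.
(813 - 1) mod 20 = 12, so b[813] = b[13] = 21.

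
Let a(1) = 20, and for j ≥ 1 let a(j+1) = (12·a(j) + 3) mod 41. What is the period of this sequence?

Listing terms: a(1) = 20,  a(2) = 38,  a(3) = 8,  a(4) = 17,  a(5) = 2,  a(6) = 27,  a(7) = 40,  a(8) = 32,  a(9) = 18,  a(10) = 14,  a(11) = 7,  a(12) = 5,  a(13) = 22,  a(14) = 21,  a(15) = 9,  a(16) = 29,  a(17) = 23,  a(18) = 33,  a(19) = 30,  a(20) = 35,  a(21) = 13,  a(22) = 36,  a(23) = 25,  a(24) = 16,  a(25) = 31,  a(26) = 6,  a(27) = 34,  a(28) = 1,  a(29) = 15,  a(30) = 19,  a(31) = 26,  a(32) = 28,  a(33) = 11,  a(34) = 12,  a(35) = 24,  a(36) = 4,  a(37) = 10,  a(38) = 0,  a(39) = 3,  a(40) = 39,  a(41) = 20.
The sequence repeats with period 40.

40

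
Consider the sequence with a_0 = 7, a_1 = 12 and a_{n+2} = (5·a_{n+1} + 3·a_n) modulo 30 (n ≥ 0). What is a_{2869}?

18

a_0 = 7, a_1 = 12, a_2 = 21, a_3 = 21, a_4 = 18, a_5 = 3, a_6 = 9, a_7 = 24, a_8 = 27, a_9 = 27, a_{10} = 6, a_{11} = 21, a_{12} = 3, a_{13} = 18, a_{14} = 9, a_{15} = 9, a_{16} = 12, a_{17} = 27, a_{18} = 21, a_{19} = 6, a_{20} = 3, a_{21} = 3, a_{22} = 24, a_{23} = 9, a_{24} = 27, a_{25} = 12, a_{26} = 21.
Since (a_{25}, a_{26}) = (a_1, a_2) = (12, 21) (two consecutive terms determine the rest), the sequence is eventually periodic: after a pre-period of length 1 it cycles with period 24.
For n ≥ 1, a_n depends only on (n - 1) mod 24. (2869 - 1) mod 24 = 12, so a_{2869} = a_{13} = 18.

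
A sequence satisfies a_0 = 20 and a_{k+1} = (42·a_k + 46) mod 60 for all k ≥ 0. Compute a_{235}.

a_0 = 20,  a_1 = 46,  a_2 = 58,  a_3 = 22,  a_4 = 10,  a_5 = 46.
Since a_5 = a_1 = 46, the sequence is eventually periodic: after a pre-period of length 1 it cycles with period 4.
For k ≥ 1, a_k depends only on (k - 1) mod 4. (235 - 1) mod 4 = 2, so a_{235} = a_3 = 22.

22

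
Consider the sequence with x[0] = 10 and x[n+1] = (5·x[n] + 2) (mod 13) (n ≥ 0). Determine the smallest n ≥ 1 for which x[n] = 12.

Listing terms: x[0] = 10; x[1] = 0; x[2] = 2; x[3] = 12; x[4] = 10.
The sequence repeats with period 4.
The value 12 first appears (with n ≥ 1) at x[3].

3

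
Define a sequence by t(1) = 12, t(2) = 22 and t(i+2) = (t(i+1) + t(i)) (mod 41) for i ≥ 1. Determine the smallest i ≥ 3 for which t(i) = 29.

We have t(1) = 12,  t(2) = 22,  t(3) = 34,  t(4) = 15,  t(5) = 8,  t(6) = 23,  t(7) = 31,  t(8) = 13,  t(9) = 3,  t(10) = 16,  t(11) = 19,  t(12) = 35,  t(13) = 13,  t(14) = 7,  t(15) = 20,  t(16) = 27,  t(17) = 6,  t(18) = 33,  t(19) = 39,  t(20) = 31,  t(21) = 29,  t(22) = 19,  t(23) = 7,  t(24) = 26,  t(25) = 33,  t(26) = 18,  t(27) = 10,  t(28) = 28,  t(29) = 38,  t(30) = 25,  t(31) = 22,  t(32) = 6,  t(33) = 28,  t(34) = 34,  t(35) = 21,  t(36) = 14,  t(37) = 35,  t(38) = 8,  t(39) = 2,  t(40) = 10,  t(41) = 12,  t(42) = 22.
Since (t(41), t(42)) = (t(1), t(2)) = (12, 22) (two consecutive terms determine the rest), the sequence is periodic with period 40.
The value 29 first appears (with i ≥ 3) at t(21).

21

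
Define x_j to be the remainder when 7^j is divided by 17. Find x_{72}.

We have x_1 = 7, x_2 = 15, x_3 = 3, x_4 = 4, x_5 = 11, x_6 = 9, x_7 = 12, x_8 = 16, x_9 = 10, x_{10} = 2, x_{11} = 14, x_{12} = 13, x_{13} = 6, x_{14} = 8, x_{15} = 5, x_{16} = 1, x_{17} = 7.
The sequence repeats with period 16.
(72 - 1) mod 16 = 7, so x_{72} = x_8 = 16.

16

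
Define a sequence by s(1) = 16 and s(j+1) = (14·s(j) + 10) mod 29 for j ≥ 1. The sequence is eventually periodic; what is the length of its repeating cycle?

28

Computing terms: s(1) = 16; s(2) = 2; s(3) = 9; s(4) = 20; s(5) = 0; s(6) = 10; s(7) = 5; s(8) = 22; s(9) = 28; s(10) = 25; s(11) = 12; s(12) = 4; s(13) = 8; s(14) = 6; s(15) = 7; s(16) = 21; s(17) = 14; s(18) = 3; s(19) = 23; s(20) = 13; s(21) = 18; s(22) = 1; s(23) = 24; s(24) = 27; s(25) = 11; s(26) = 19; s(27) = 15; s(28) = 17; s(29) = 16.
Since s(29) = s(1) = 16, the sequence is periodic with period 28.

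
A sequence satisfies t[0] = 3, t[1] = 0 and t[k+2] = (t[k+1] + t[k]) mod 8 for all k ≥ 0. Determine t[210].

Listing terms: t[0] = 3; t[1] = 0; t[2] = 3; t[3] = 3; t[4] = 6; t[5] = 1; t[6] = 7; t[7] = 0; t[8] = 7; t[9] = 7; t[10] = 6; t[11] = 5; t[12] = 3; t[13] = 0.
Since (t[12], t[13]) = (t[0], t[1]) = (3, 0) (two consecutive terms determine the rest), the sequence is periodic with period 12.
So t[210] = t[0 + ((210-0) mod 12)] = t[6] = 7.

7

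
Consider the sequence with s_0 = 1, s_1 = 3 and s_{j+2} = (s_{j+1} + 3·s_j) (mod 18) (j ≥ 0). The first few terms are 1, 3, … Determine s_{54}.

We have s_0 = 1; s_1 = 3; s_2 = 6; s_3 = 15; s_4 = 15; s_5 = 6; s_6 = 15.
Since (s_5, s_6) = (s_2, s_3) = (6, 15) (two consecutive terms determine the rest), the sequence is eventually periodic: after a pre-period of length 2 it cycles with period 3.
For j ≥ 2, s_j depends only on (j - 2) mod 3. (54 - 2) mod 3 = 1, so s_{54} = s_3 = 15.

15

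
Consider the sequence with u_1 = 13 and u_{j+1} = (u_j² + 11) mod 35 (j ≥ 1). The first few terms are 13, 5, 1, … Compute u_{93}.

u_1 = 13,  u_2 = 5,  u_3 = 1,  u_4 = 12,  u_5 = 15,  u_6 = 26,  u_7 = 22,  u_8 = 5.
Since u_8 = u_2 = 5, the sequence is eventually periodic: after a pre-period of length 1 it cycles with period 6.
For j ≥ 2, u_j depends only on (j - 2) mod 6. (93 - 2) mod 6 = 1, so u_{93} = u_3 = 1.

1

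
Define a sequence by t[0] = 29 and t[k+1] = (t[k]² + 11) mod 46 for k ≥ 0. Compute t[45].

Listing terms: t[0] = 29, t[1] = 24, t[2] = 35, t[3] = 40, t[4] = 1, t[5] = 12, t[6] = 17, t[7] = 24.
Since t[7] = t[1] = 24, the sequence is eventually periodic: after a pre-period of length 1 it cycles with period 6.
For k ≥ 1, t[k] depends only on (k - 1) mod 6. (45 - 1) mod 6 = 2, so t[45] = t[3] = 40.

40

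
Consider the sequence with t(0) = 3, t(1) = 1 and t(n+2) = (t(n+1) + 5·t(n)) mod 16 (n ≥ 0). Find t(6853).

t(0) = 3, t(1) = 1, t(2) = 0, t(3) = 5, t(4) = 5, t(5) = 14, t(6) = 7, t(7) = 13, t(8) = 0, t(9) = 1, t(10) = 1, t(11) = 6, t(12) = 11, t(13) = 9, t(14) = 0, t(15) = 13, t(16) = 13, t(17) = 14, t(18) = 15, t(19) = 5, t(20) = 0, t(21) = 9, t(22) = 9, t(23) = 6, t(24) = 3, t(25) = 1.
The sequence repeats with period 24.
So t(6853) = t(0 + ((6853-0) mod 24)) = t(13) = 9.

9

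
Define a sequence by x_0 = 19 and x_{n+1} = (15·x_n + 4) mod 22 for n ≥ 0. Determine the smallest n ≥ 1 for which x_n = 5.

2

Computing terms: x_0 = 19,  x_1 = 3,  x_2 = 5,  x_3 = 13,  x_4 = 1,  x_5 = 19.
The sequence repeats with period 5.
The value 5 first appears (with n ≥ 1) at x_2.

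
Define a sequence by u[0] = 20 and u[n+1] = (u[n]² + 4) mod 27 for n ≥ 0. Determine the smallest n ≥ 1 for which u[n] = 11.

6

u[0] = 20, u[1] = 26, u[2] = 5, u[3] = 2, u[4] = 8, u[5] = 14, u[6] = 11, u[7] = 17, u[8] = 23, u[9] = 20.
The sequence repeats with period 9.
The value 11 first appears (with n ≥ 1) at u[6].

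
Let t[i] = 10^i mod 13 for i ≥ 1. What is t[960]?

Listing terms: t[1] = 10; t[2] = 9; t[3] = 12; t[4] = 3; t[5] = 4; t[6] = 1; t[7] = 10.
Since t[7] = t[1] = 10, the sequence is periodic with period 6.
So t[960] = t[1 + ((960-1) mod 6)] = t[6] = 1.

1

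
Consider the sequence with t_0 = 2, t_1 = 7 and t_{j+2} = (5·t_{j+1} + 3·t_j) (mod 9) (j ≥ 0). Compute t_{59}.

4

Computing terms: t_0 = 2; t_1 = 7; t_2 = 5; t_3 = 1; t_4 = 2; t_5 = 4; t_6 = 8; t_7 = 7; t_8 = 5.
Since (t_7, t_8) = (t_1, t_2) = (7, 5) (two consecutive terms determine the rest), the sequence is eventually periodic: after a pre-period of length 1 it cycles with period 6.
For j ≥ 1, t_j depends only on (j - 1) mod 6. (59 - 1) mod 6 = 4, so t_{59} = t_5 = 4.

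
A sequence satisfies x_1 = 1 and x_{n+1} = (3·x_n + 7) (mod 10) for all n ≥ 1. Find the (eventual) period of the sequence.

4

We have x_1 = 1, x_2 = 0, x_3 = 7, x_4 = 8, x_5 = 1.
Since x_5 = x_1 = 1, the sequence is periodic with period 4.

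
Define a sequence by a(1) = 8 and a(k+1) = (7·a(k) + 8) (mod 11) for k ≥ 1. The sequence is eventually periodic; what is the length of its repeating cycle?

10

Listing terms: a(1) = 8,  a(2) = 9,  a(3) = 5,  a(4) = 10,  a(5) = 1,  a(6) = 4,  a(7) = 3,  a(8) = 7,  a(9) = 2,  a(10) = 0,  a(11) = 8.
Since a(11) = a(1) = 8, the sequence is periodic with period 10.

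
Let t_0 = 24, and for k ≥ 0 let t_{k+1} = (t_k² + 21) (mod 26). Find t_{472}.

12

Computing terms: t_0 = 24,  t_1 = 25,  t_2 = 22,  t_3 = 11,  t_4 = 12,  t_5 = 9,  t_6 = 24.
Since t_6 = t_0 = 24, the sequence is periodic with period 6.
So t_{472} = t_{0 + ((472-0) mod 6)} = t_4 = 12.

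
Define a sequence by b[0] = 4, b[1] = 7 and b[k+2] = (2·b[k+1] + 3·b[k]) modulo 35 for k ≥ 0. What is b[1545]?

We have b[0] = 4, b[1] = 7, b[2] = 26, b[3] = 3, b[4] = 14, b[5] = 2, b[6] = 11, b[7] = 28, b[8] = 19, b[9] = 17, b[10] = 21, b[11] = 23, b[12] = 4, b[13] = 7.
The sequence repeats with period 12.
So b[1545] = b[0 + ((1545-0) mod 12)] = b[9] = 17.

17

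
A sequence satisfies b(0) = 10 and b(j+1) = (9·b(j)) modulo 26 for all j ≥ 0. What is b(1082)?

Listing terms: b(0) = 10,  b(1) = 12,  b(2) = 4,  b(3) = 10.
Since b(3) = b(0) = 10, the sequence is periodic with period 3.
So b(1082) = b(0 + ((1082-0) mod 3)) = b(2) = 4.

4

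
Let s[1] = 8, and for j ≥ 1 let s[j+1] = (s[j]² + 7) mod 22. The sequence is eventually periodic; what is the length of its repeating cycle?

Computing terms: s[1] = 8,  s[2] = 5,  s[3] = 10,  s[4] = 19,  s[5] = 16,  s[6] = 21,  s[7] = 8.
Since s[7] = s[1] = 8, the sequence is periodic with period 6.

6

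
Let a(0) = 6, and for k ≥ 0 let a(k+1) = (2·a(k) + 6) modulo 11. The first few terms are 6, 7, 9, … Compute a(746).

3

Computing terms: a(0) = 6; a(1) = 7; a(2) = 9; a(3) = 2; a(4) = 10; a(5) = 4; a(6) = 3; a(7) = 1; a(8) = 8; a(9) = 0; a(10) = 6.
The sequence repeats with period 10.
(746 - 0) mod 10 = 6, so a(746) = a(6) = 3.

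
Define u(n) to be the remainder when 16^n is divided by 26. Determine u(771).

14

Listing terms: u(1) = 16; u(2) = 22; u(3) = 14; u(4) = 16.
Since u(4) = u(1) = 16, the sequence is periodic with period 3.
(771 - 1) mod 3 = 2, so u(771) = u(3) = 14.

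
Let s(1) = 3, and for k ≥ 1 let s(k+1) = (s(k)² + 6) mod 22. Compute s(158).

11

We have s(1) = 3,  s(2) = 15,  s(3) = 11,  s(4) = 17,  s(5) = 9,  s(6) = 21,  s(7) = 7,  s(8) = 11.
Since s(8) = s(3) = 11, the sequence is eventually periodic: after a pre-period of length 2 it cycles with period 5.
For k ≥ 3, s(k) depends only on (k - 3) mod 5. (158 - 3) mod 5 = 0, so s(158) = s(3) = 11.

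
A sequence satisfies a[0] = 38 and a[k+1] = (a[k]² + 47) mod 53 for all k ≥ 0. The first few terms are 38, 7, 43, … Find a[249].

48

Computing terms: a[0] = 38; a[1] = 7; a[2] = 43; a[3] = 41; a[4] = 32; a[5] = 11; a[6] = 9; a[7] = 22; a[8] = 1; a[9] = 48; a[10] = 19; a[11] = 37; a[12] = 38.
The sequence repeats with period 12.
(249 - 0) mod 12 = 9, so a[249] = a[9] = 48.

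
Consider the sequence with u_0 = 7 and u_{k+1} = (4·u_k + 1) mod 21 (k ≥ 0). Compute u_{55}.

u_0 = 7; u_1 = 8; u_2 = 12; u_3 = 7.
Since u_3 = u_0 = 7, the sequence is periodic with period 3.
(55 - 0) mod 3 = 1, so u_{55} = u_1 = 8.

8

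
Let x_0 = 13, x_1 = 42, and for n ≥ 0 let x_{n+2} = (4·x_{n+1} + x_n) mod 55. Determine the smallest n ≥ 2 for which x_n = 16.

We have x_0 = 13; x_1 = 42; x_2 = 16; x_3 = 51; x_4 = 0; x_5 = 51; x_6 = 39; x_7 = 42; x_8 = 42; x_9 = 45; x_{10} = 2; x_{11} = 53; x_{12} = 49; x_{13} = 29; x_{14} = 0; x_{15} = 29; x_{16} = 6; x_{17} = 53; x_{18} = 53; x_{19} = 45; x_{20} = 13; x_{21} = 42.
The sequence repeats with period 20.
The value 16 first appears (with n ≥ 2) at x_2.

2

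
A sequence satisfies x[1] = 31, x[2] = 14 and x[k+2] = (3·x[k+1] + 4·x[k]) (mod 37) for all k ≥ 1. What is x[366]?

18

Listing terms: x[1] = 31,  x[2] = 14,  x[3] = 18,  x[4] = 36,  x[5] = 32,  x[6] = 18,  x[7] = 34,  x[8] = 26,  x[9] = 29,  x[10] = 6,  x[11] = 23,  x[12] = 19,  x[13] = 1,  x[14] = 5,  x[15] = 19,  x[16] = 3,  x[17] = 11,  x[18] = 8,  x[19] = 31,  x[20] = 14.
The sequence repeats with period 18.
So x[366] = x[1 + ((366-1) mod 18)] = x[6] = 18.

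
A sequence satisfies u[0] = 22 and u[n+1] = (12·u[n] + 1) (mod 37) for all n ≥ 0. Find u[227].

Computing terms: u[0] = 22, u[1] = 6, u[2] = 36, u[3] = 26, u[4] = 17, u[5] = 20, u[6] = 19, u[7] = 7, u[8] = 11, u[9] = 22.
The sequence repeats with period 9.
So u[227] = u[0 + ((227-0) mod 9)] = u[2] = 36.

36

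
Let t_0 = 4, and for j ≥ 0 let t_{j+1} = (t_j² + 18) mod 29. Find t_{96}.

t_0 = 4; t_1 = 5; t_2 = 14; t_3 = 11; t_4 = 23; t_5 = 25; t_6 = 5.
Since t_6 = t_1 = 5, the sequence is eventually periodic: after a pre-period of length 1 it cycles with period 5.
For j ≥ 1, t_j depends only on (j - 1) mod 5. (96 - 1) mod 5 = 0, so t_{96} = t_1 = 5.

5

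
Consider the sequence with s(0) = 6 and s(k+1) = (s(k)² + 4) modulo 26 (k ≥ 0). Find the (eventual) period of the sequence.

6

We have s(0) = 6; s(1) = 14; s(2) = 18; s(3) = 16; s(4) = 0; s(5) = 4; s(6) = 20; s(7) = 14.
Since s(7) = s(1) = 14, the sequence is eventually periodic: after a pre-period of length 1 it cycles with period 6.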